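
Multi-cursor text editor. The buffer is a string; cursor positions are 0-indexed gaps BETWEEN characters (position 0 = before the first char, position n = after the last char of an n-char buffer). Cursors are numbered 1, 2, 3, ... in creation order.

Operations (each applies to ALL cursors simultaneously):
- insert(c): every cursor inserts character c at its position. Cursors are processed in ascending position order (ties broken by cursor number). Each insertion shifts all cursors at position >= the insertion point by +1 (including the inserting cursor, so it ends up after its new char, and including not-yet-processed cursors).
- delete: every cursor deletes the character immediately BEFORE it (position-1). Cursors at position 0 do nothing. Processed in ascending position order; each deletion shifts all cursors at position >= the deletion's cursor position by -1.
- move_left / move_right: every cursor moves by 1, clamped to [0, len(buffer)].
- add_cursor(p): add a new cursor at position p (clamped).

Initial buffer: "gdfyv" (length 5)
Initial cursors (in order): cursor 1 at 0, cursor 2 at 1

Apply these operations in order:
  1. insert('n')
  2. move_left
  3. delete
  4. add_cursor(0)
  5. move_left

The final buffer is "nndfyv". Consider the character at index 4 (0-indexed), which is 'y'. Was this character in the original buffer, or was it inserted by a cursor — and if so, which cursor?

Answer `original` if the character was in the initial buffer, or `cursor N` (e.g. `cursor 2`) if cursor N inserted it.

Answer: original

Derivation:
After op 1 (insert('n')): buffer="ngndfyv" (len 7), cursors c1@1 c2@3, authorship 1.2....
After op 2 (move_left): buffer="ngndfyv" (len 7), cursors c1@0 c2@2, authorship 1.2....
After op 3 (delete): buffer="nndfyv" (len 6), cursors c1@0 c2@1, authorship 12....
After op 4 (add_cursor(0)): buffer="nndfyv" (len 6), cursors c1@0 c3@0 c2@1, authorship 12....
After op 5 (move_left): buffer="nndfyv" (len 6), cursors c1@0 c2@0 c3@0, authorship 12....
Authorship (.=original, N=cursor N): 1 2 . . . .
Index 4: author = original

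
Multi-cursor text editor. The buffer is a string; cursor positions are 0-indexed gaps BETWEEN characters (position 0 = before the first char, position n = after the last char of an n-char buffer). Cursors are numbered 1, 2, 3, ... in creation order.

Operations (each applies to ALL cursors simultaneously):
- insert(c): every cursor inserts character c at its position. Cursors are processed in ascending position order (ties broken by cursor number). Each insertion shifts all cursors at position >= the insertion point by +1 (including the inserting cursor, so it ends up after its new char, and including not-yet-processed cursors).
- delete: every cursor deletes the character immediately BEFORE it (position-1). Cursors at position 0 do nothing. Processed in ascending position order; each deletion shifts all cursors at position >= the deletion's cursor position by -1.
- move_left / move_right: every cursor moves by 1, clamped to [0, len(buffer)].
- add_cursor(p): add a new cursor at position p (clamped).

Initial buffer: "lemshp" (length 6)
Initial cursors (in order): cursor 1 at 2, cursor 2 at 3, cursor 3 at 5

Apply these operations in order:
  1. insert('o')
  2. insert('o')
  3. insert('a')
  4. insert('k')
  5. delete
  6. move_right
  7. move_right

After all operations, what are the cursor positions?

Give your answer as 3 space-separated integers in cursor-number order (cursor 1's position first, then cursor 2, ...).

Answer: 7 11 15

Derivation:
After op 1 (insert('o')): buffer="leomoshop" (len 9), cursors c1@3 c2@5 c3@8, authorship ..1.2..3.
After op 2 (insert('o')): buffer="leoomooshoop" (len 12), cursors c1@4 c2@7 c3@11, authorship ..11.22..33.
After op 3 (insert('a')): buffer="leooamooashooap" (len 15), cursors c1@5 c2@9 c3@14, authorship ..111.222..333.
After op 4 (insert('k')): buffer="leooakmooakshooakp" (len 18), cursors c1@6 c2@11 c3@17, authorship ..1111.2222..3333.
After op 5 (delete): buffer="leooamooashooap" (len 15), cursors c1@5 c2@9 c3@14, authorship ..111.222..333.
After op 6 (move_right): buffer="leooamooashooap" (len 15), cursors c1@6 c2@10 c3@15, authorship ..111.222..333.
After op 7 (move_right): buffer="leooamooashooap" (len 15), cursors c1@7 c2@11 c3@15, authorship ..111.222..333.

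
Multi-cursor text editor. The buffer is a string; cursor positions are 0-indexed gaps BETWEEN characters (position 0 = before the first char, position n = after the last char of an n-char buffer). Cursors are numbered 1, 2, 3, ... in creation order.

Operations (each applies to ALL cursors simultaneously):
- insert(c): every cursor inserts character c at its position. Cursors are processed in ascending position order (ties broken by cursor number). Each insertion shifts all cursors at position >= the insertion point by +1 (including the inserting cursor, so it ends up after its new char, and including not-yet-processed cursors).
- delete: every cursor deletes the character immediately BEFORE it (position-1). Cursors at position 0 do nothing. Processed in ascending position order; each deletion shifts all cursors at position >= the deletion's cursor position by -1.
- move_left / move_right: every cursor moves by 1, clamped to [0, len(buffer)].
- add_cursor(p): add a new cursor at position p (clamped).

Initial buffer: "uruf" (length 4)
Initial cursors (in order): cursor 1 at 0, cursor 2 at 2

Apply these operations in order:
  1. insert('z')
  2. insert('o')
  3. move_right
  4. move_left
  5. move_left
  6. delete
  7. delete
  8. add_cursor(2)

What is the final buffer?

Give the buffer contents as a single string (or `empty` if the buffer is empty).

After op 1 (insert('z')): buffer="zurzuf" (len 6), cursors c1@1 c2@4, authorship 1..2..
After op 2 (insert('o')): buffer="zourzouf" (len 8), cursors c1@2 c2@6, authorship 11..22..
After op 3 (move_right): buffer="zourzouf" (len 8), cursors c1@3 c2@7, authorship 11..22..
After op 4 (move_left): buffer="zourzouf" (len 8), cursors c1@2 c2@6, authorship 11..22..
After op 5 (move_left): buffer="zourzouf" (len 8), cursors c1@1 c2@5, authorship 11..22..
After op 6 (delete): buffer="ourouf" (len 6), cursors c1@0 c2@3, authorship 1..2..
After op 7 (delete): buffer="ououf" (len 5), cursors c1@0 c2@2, authorship 1.2..
After op 8 (add_cursor(2)): buffer="ououf" (len 5), cursors c1@0 c2@2 c3@2, authorship 1.2..

Answer: ououf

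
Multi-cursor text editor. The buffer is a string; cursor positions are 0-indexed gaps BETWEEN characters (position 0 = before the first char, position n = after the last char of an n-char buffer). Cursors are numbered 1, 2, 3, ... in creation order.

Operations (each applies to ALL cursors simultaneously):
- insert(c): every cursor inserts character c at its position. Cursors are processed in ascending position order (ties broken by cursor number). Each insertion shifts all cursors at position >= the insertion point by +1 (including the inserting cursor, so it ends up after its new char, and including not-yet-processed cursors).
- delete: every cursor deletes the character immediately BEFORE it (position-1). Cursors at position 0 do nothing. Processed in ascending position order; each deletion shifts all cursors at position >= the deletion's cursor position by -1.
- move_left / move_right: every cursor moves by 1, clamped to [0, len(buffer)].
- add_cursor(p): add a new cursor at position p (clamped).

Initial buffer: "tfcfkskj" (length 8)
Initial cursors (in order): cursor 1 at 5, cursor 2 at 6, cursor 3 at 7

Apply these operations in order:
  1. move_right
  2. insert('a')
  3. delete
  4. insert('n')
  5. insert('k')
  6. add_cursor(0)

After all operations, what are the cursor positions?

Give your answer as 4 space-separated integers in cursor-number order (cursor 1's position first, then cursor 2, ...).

Answer: 8 11 14 0

Derivation:
After op 1 (move_right): buffer="tfcfkskj" (len 8), cursors c1@6 c2@7 c3@8, authorship ........
After op 2 (insert('a')): buffer="tfcfksakaja" (len 11), cursors c1@7 c2@9 c3@11, authorship ......1.2.3
After op 3 (delete): buffer="tfcfkskj" (len 8), cursors c1@6 c2@7 c3@8, authorship ........
After op 4 (insert('n')): buffer="tfcfksnknjn" (len 11), cursors c1@7 c2@9 c3@11, authorship ......1.2.3
After op 5 (insert('k')): buffer="tfcfksnkknkjnk" (len 14), cursors c1@8 c2@11 c3@14, authorship ......11.22.33
After op 6 (add_cursor(0)): buffer="tfcfksnkknkjnk" (len 14), cursors c4@0 c1@8 c2@11 c3@14, authorship ......11.22.33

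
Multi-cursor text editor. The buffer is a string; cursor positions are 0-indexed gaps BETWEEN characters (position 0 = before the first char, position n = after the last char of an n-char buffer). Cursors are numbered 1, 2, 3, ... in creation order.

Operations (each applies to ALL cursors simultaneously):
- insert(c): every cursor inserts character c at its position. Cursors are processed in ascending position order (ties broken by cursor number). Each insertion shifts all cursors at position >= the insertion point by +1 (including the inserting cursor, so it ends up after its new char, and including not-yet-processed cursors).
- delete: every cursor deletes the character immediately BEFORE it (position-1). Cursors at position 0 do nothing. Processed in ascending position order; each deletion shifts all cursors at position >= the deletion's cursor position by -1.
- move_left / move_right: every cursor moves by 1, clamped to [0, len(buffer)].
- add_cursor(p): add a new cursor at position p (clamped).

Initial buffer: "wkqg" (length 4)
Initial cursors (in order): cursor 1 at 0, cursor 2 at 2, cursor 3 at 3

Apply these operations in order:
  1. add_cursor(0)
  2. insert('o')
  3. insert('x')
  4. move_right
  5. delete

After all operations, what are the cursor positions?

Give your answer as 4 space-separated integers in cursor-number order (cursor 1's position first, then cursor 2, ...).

After op 1 (add_cursor(0)): buffer="wkqg" (len 4), cursors c1@0 c4@0 c2@2 c3@3, authorship ....
After op 2 (insert('o')): buffer="oowkoqog" (len 8), cursors c1@2 c4@2 c2@5 c3@7, authorship 14..2.3.
After op 3 (insert('x')): buffer="ooxxwkoxqoxg" (len 12), cursors c1@4 c4@4 c2@8 c3@11, authorship 1414..22.33.
After op 4 (move_right): buffer="ooxxwkoxqoxg" (len 12), cursors c1@5 c4@5 c2@9 c3@12, authorship 1414..22.33.
After op 5 (delete): buffer="ooxkoxox" (len 8), cursors c1@3 c4@3 c2@6 c3@8, authorship 141.2233

Answer: 3 6 8 3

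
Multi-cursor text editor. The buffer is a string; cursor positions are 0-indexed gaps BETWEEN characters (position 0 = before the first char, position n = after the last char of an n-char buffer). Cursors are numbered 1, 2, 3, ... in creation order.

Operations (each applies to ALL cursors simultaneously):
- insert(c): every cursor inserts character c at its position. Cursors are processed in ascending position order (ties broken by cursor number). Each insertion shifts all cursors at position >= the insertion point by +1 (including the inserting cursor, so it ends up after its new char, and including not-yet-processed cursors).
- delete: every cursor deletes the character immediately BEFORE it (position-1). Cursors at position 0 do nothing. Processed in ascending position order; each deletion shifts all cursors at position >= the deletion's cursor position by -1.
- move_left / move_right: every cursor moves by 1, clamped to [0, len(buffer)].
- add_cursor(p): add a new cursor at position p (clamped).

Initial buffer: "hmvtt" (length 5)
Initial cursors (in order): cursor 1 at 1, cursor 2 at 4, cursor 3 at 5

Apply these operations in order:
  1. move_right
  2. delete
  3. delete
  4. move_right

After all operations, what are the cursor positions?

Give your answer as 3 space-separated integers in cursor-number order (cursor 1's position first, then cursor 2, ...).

Answer: 0 0 0

Derivation:
After op 1 (move_right): buffer="hmvtt" (len 5), cursors c1@2 c2@5 c3@5, authorship .....
After op 2 (delete): buffer="hv" (len 2), cursors c1@1 c2@2 c3@2, authorship ..
After op 3 (delete): buffer="" (len 0), cursors c1@0 c2@0 c3@0, authorship 
After op 4 (move_right): buffer="" (len 0), cursors c1@0 c2@0 c3@0, authorship 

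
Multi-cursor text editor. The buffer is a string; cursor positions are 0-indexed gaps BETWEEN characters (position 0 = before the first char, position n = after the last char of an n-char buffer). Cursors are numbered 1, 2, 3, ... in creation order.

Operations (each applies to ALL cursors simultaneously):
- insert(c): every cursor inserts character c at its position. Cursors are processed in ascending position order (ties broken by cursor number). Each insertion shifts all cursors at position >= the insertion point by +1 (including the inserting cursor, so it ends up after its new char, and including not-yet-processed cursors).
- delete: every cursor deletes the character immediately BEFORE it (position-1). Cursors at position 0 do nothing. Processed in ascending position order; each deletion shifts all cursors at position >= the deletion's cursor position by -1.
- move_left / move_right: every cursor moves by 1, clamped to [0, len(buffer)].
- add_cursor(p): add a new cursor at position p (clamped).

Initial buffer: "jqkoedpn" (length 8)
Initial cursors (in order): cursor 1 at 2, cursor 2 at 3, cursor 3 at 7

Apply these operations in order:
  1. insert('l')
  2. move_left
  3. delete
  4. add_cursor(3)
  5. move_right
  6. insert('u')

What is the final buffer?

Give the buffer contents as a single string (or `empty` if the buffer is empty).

After op 1 (insert('l')): buffer="jqlkloedpln" (len 11), cursors c1@3 c2@5 c3@10, authorship ..1.2....3.
After op 2 (move_left): buffer="jqlkloedpln" (len 11), cursors c1@2 c2@4 c3@9, authorship ..1.2....3.
After op 3 (delete): buffer="jlloedln" (len 8), cursors c1@1 c2@2 c3@6, authorship .12...3.
After op 4 (add_cursor(3)): buffer="jlloedln" (len 8), cursors c1@1 c2@2 c4@3 c3@6, authorship .12...3.
After op 5 (move_right): buffer="jlloedln" (len 8), cursors c1@2 c2@3 c4@4 c3@7, authorship .12...3.
After op 6 (insert('u')): buffer="jluluouedlun" (len 12), cursors c1@3 c2@5 c4@7 c3@11, authorship .1122.4..33.

Answer: jluluouedlun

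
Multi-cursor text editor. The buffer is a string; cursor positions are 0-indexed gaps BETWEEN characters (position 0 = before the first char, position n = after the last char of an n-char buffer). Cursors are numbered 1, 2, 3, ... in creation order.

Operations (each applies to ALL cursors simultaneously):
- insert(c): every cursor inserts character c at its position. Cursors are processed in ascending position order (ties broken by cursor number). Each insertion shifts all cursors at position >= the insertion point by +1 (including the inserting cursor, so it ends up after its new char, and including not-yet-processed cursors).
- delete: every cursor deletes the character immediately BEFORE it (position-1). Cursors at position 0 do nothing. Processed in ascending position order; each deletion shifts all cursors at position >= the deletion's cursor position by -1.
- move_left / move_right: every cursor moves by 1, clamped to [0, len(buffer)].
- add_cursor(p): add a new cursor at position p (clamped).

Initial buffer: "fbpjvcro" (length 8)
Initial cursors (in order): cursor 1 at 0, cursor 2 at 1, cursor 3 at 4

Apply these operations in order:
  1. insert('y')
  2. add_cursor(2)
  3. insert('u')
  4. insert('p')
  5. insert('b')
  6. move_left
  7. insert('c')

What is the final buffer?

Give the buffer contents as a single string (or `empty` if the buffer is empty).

After op 1 (insert('y')): buffer="yfybpjyvcro" (len 11), cursors c1@1 c2@3 c3@7, authorship 1.2...3....
After op 2 (add_cursor(2)): buffer="yfybpjyvcro" (len 11), cursors c1@1 c4@2 c2@3 c3@7, authorship 1.2...3....
After op 3 (insert('u')): buffer="yufuyubpjyuvcro" (len 15), cursors c1@2 c4@4 c2@6 c3@11, authorship 11.422...33....
After op 4 (insert('p')): buffer="yupfupyupbpjyupvcro" (len 19), cursors c1@3 c4@6 c2@9 c3@15, authorship 111.44222...333....
After op 5 (insert('b')): buffer="yupbfupbyupbbpjyupbvcro" (len 23), cursors c1@4 c4@8 c2@12 c3@19, authorship 1111.4442222...3333....
After op 6 (move_left): buffer="yupbfupbyupbbpjyupbvcro" (len 23), cursors c1@3 c4@7 c2@11 c3@18, authorship 1111.4442222...3333....
After op 7 (insert('c')): buffer="yupcbfupcbyupcbbpjyupcbvcro" (len 27), cursors c1@4 c4@9 c2@14 c3@22, authorship 11111.444422222...33333....

Answer: yupcbfupcbyupcbbpjyupcbvcro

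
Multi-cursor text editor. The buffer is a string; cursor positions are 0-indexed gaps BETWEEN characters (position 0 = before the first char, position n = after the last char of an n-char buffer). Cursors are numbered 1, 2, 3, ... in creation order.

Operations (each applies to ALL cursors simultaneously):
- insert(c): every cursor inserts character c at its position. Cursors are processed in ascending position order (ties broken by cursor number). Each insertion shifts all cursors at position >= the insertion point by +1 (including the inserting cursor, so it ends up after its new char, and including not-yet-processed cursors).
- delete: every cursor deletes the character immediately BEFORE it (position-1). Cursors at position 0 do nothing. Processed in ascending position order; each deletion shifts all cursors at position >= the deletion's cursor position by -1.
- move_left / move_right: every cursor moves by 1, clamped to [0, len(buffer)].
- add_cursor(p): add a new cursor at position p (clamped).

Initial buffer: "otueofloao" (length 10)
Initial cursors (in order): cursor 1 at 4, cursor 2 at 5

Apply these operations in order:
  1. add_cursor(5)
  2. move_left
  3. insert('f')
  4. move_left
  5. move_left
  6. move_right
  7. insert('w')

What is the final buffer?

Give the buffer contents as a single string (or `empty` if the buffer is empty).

Answer: otuwfefwwfofloao

Derivation:
After op 1 (add_cursor(5)): buffer="otueofloao" (len 10), cursors c1@4 c2@5 c3@5, authorship ..........
After op 2 (move_left): buffer="otueofloao" (len 10), cursors c1@3 c2@4 c3@4, authorship ..........
After op 3 (insert('f')): buffer="otufeffofloao" (len 13), cursors c1@4 c2@7 c3@7, authorship ...1.23......
After op 4 (move_left): buffer="otufeffofloao" (len 13), cursors c1@3 c2@6 c3@6, authorship ...1.23......
After op 5 (move_left): buffer="otufeffofloao" (len 13), cursors c1@2 c2@5 c3@5, authorship ...1.23......
After op 6 (move_right): buffer="otufeffofloao" (len 13), cursors c1@3 c2@6 c3@6, authorship ...1.23......
After op 7 (insert('w')): buffer="otuwfefwwfofloao" (len 16), cursors c1@4 c2@9 c3@9, authorship ...11.2233......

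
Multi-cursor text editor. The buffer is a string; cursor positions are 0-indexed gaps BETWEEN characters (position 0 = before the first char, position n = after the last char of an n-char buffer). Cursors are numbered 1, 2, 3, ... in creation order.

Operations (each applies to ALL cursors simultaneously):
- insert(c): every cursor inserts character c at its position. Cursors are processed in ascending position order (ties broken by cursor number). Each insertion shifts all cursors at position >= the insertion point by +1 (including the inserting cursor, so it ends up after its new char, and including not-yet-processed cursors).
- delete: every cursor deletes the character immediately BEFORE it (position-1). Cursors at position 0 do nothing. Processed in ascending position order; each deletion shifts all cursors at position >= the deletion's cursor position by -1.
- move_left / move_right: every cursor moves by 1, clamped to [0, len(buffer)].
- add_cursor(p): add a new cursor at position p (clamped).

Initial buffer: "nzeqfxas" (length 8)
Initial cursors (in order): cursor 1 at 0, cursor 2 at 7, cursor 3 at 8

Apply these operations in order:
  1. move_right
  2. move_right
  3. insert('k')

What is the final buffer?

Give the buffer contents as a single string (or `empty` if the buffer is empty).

After op 1 (move_right): buffer="nzeqfxas" (len 8), cursors c1@1 c2@8 c3@8, authorship ........
After op 2 (move_right): buffer="nzeqfxas" (len 8), cursors c1@2 c2@8 c3@8, authorship ........
After op 3 (insert('k')): buffer="nzkeqfxaskk" (len 11), cursors c1@3 c2@11 c3@11, authorship ..1......23

Answer: nzkeqfxaskk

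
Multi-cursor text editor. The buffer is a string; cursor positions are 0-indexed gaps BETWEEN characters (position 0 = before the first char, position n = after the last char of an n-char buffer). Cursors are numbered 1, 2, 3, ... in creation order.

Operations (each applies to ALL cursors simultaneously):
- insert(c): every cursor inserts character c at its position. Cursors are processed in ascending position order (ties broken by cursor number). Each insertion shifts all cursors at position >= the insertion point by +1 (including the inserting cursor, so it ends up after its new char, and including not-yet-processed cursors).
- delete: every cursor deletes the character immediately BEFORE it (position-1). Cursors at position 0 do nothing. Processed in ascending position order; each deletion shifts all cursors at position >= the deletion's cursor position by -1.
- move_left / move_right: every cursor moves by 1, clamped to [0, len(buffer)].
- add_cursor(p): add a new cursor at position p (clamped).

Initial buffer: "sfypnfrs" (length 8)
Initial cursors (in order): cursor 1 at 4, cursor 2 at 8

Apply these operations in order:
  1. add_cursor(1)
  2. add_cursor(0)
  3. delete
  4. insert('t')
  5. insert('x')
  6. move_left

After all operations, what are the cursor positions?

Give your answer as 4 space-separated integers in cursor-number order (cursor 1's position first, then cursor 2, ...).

Answer: 7 12 3 3

Derivation:
After op 1 (add_cursor(1)): buffer="sfypnfrs" (len 8), cursors c3@1 c1@4 c2@8, authorship ........
After op 2 (add_cursor(0)): buffer="sfypnfrs" (len 8), cursors c4@0 c3@1 c1@4 c2@8, authorship ........
After op 3 (delete): buffer="fynfr" (len 5), cursors c3@0 c4@0 c1@2 c2@5, authorship .....
After op 4 (insert('t')): buffer="ttfytnfrt" (len 9), cursors c3@2 c4@2 c1@5 c2@9, authorship 34..1...2
After op 5 (insert('x')): buffer="ttxxfytxnfrtx" (len 13), cursors c3@4 c4@4 c1@8 c2@13, authorship 3434..11...22
After op 6 (move_left): buffer="ttxxfytxnfrtx" (len 13), cursors c3@3 c4@3 c1@7 c2@12, authorship 3434..11...22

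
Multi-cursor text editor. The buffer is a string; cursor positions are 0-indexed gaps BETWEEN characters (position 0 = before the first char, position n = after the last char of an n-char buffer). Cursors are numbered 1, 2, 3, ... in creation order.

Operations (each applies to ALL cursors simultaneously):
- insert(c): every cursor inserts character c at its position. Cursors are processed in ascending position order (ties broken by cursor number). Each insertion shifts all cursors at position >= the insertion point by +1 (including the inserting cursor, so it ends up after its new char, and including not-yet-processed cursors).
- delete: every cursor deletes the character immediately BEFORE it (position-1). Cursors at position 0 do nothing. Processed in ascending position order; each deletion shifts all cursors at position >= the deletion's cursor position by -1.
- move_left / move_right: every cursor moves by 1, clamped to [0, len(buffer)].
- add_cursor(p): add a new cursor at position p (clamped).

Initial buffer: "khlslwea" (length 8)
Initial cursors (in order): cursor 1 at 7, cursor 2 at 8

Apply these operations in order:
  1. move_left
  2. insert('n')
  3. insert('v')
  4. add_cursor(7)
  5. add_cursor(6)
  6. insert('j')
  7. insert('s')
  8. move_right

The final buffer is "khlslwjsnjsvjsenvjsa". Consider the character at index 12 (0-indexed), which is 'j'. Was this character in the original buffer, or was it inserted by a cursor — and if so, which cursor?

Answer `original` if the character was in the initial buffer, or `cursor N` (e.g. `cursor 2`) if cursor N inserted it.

Answer: cursor 1

Derivation:
After op 1 (move_left): buffer="khlslwea" (len 8), cursors c1@6 c2@7, authorship ........
After op 2 (insert('n')): buffer="khlslwnena" (len 10), cursors c1@7 c2@9, authorship ......1.2.
After op 3 (insert('v')): buffer="khlslwnvenva" (len 12), cursors c1@8 c2@11, authorship ......11.22.
After op 4 (add_cursor(7)): buffer="khlslwnvenva" (len 12), cursors c3@7 c1@8 c2@11, authorship ......11.22.
After op 5 (add_cursor(6)): buffer="khlslwnvenva" (len 12), cursors c4@6 c3@7 c1@8 c2@11, authorship ......11.22.
After op 6 (insert('j')): buffer="khlslwjnjvjenvja" (len 16), cursors c4@7 c3@9 c1@11 c2@15, authorship ......41311.222.
After op 7 (insert('s')): buffer="khlslwjsnjsvjsenvjsa" (len 20), cursors c4@8 c3@11 c1@14 c2@19, authorship ......44133111.2222.
After op 8 (move_right): buffer="khlslwjsnjsvjsenvjsa" (len 20), cursors c4@9 c3@12 c1@15 c2@20, authorship ......44133111.2222.
Authorship (.=original, N=cursor N): . . . . . . 4 4 1 3 3 1 1 1 . 2 2 2 2 .
Index 12: author = 1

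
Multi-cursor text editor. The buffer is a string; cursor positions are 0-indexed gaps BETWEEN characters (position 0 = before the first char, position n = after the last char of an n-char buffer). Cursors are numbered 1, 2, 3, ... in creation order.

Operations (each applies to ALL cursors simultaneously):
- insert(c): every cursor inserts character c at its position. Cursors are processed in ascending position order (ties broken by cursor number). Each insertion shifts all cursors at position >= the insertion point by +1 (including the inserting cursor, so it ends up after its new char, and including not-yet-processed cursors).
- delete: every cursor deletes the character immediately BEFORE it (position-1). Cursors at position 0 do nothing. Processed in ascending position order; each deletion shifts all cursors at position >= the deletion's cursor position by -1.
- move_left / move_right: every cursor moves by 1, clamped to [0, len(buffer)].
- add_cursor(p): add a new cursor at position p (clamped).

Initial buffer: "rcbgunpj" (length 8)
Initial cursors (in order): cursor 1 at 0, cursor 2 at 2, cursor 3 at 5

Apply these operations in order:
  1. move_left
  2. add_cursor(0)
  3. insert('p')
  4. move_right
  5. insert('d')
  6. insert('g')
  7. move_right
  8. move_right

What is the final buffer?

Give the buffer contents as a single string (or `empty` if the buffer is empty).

Answer: pprddggpcdgbgpudgnpj

Derivation:
After op 1 (move_left): buffer="rcbgunpj" (len 8), cursors c1@0 c2@1 c3@4, authorship ........
After op 2 (add_cursor(0)): buffer="rcbgunpj" (len 8), cursors c1@0 c4@0 c2@1 c3@4, authorship ........
After op 3 (insert('p')): buffer="pprpcbgpunpj" (len 12), cursors c1@2 c4@2 c2@4 c3@8, authorship 14.2...3....
After op 4 (move_right): buffer="pprpcbgpunpj" (len 12), cursors c1@3 c4@3 c2@5 c3@9, authorship 14.2...3....
After op 5 (insert('d')): buffer="pprddpcdbgpudnpj" (len 16), cursors c1@5 c4@5 c2@8 c3@13, authorship 14.142.2..3.3...
After op 6 (insert('g')): buffer="pprddggpcdgbgpudgnpj" (len 20), cursors c1@7 c4@7 c2@11 c3@17, authorship 14.14142.22..3.33...
After op 7 (move_right): buffer="pprddggpcdgbgpudgnpj" (len 20), cursors c1@8 c4@8 c2@12 c3@18, authorship 14.14142.22..3.33...
After op 8 (move_right): buffer="pprddggpcdgbgpudgnpj" (len 20), cursors c1@9 c4@9 c2@13 c3@19, authorship 14.14142.22..3.33...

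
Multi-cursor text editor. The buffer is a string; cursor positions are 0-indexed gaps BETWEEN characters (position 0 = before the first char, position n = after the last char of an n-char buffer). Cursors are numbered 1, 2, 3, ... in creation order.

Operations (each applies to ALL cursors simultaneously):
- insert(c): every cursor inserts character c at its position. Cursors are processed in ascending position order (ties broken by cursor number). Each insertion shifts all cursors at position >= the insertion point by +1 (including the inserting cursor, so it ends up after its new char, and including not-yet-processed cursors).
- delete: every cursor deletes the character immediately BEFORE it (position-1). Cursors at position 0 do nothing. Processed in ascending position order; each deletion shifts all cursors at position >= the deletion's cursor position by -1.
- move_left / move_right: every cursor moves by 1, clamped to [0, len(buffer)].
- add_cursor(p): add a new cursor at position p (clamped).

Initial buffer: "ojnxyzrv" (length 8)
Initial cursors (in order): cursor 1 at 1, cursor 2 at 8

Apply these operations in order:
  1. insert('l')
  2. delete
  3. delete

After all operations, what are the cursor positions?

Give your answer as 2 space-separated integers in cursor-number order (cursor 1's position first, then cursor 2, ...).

After op 1 (insert('l')): buffer="oljnxyzrvl" (len 10), cursors c1@2 c2@10, authorship .1.......2
After op 2 (delete): buffer="ojnxyzrv" (len 8), cursors c1@1 c2@8, authorship ........
After op 3 (delete): buffer="jnxyzr" (len 6), cursors c1@0 c2@6, authorship ......

Answer: 0 6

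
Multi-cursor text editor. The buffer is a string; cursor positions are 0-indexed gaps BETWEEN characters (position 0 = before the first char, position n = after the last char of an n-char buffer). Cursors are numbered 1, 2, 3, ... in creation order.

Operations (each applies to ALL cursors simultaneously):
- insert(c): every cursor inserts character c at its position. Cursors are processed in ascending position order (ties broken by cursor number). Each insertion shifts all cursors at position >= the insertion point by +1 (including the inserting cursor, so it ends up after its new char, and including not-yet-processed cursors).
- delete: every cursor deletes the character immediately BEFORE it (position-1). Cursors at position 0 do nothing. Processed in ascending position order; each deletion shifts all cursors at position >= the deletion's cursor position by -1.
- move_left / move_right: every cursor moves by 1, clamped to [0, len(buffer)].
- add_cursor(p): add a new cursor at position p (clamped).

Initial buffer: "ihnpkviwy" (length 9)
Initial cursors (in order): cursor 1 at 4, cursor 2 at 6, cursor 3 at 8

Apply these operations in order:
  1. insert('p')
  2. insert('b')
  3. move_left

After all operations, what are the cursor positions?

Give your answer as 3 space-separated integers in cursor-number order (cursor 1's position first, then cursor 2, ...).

After op 1 (insert('p')): buffer="ihnppkvpiwpy" (len 12), cursors c1@5 c2@8 c3@11, authorship ....1..2..3.
After op 2 (insert('b')): buffer="ihnppbkvpbiwpby" (len 15), cursors c1@6 c2@10 c3@14, authorship ....11..22..33.
After op 3 (move_left): buffer="ihnppbkvpbiwpby" (len 15), cursors c1@5 c2@9 c3@13, authorship ....11..22..33.

Answer: 5 9 13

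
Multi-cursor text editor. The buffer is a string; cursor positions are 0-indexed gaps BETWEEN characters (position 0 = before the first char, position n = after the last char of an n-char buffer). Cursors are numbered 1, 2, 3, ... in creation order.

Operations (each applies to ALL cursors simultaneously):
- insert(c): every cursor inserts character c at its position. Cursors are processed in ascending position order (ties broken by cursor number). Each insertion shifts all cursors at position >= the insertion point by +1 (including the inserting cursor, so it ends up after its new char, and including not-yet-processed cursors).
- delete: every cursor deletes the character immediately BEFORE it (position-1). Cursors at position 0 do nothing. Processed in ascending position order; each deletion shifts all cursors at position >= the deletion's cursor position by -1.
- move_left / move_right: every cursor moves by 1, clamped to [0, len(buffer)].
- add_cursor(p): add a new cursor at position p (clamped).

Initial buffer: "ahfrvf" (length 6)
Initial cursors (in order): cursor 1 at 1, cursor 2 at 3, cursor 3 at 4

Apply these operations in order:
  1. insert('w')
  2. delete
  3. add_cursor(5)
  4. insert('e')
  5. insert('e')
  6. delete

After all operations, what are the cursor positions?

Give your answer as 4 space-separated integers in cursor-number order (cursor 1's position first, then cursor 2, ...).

Answer: 2 5 7 9

Derivation:
After op 1 (insert('w')): buffer="awhfwrwvf" (len 9), cursors c1@2 c2@5 c3@7, authorship .1..2.3..
After op 2 (delete): buffer="ahfrvf" (len 6), cursors c1@1 c2@3 c3@4, authorship ......
After op 3 (add_cursor(5)): buffer="ahfrvf" (len 6), cursors c1@1 c2@3 c3@4 c4@5, authorship ......
After op 4 (insert('e')): buffer="aehferevef" (len 10), cursors c1@2 c2@5 c3@7 c4@9, authorship .1..2.3.4.
After op 5 (insert('e')): buffer="aeehfeereeveef" (len 14), cursors c1@3 c2@7 c3@10 c4@13, authorship .11..22.33.44.
After op 6 (delete): buffer="aehferevef" (len 10), cursors c1@2 c2@5 c3@7 c4@9, authorship .1..2.3.4.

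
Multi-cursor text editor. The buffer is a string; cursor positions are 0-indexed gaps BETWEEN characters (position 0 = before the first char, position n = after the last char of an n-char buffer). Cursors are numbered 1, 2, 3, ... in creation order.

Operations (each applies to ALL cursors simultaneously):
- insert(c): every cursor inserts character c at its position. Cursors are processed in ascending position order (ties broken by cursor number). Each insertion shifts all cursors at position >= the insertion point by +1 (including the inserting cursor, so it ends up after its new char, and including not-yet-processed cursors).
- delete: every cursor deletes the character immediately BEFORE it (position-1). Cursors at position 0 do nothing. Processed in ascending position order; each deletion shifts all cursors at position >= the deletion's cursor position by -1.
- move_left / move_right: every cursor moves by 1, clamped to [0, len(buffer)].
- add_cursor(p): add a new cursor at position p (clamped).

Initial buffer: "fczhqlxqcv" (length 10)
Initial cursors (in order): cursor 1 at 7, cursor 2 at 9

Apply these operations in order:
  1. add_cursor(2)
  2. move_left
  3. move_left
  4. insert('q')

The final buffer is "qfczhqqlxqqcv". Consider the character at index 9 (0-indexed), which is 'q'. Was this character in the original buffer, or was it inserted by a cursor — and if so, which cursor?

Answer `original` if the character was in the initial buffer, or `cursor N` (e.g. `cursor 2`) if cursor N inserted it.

Answer: cursor 2

Derivation:
After op 1 (add_cursor(2)): buffer="fczhqlxqcv" (len 10), cursors c3@2 c1@7 c2@9, authorship ..........
After op 2 (move_left): buffer="fczhqlxqcv" (len 10), cursors c3@1 c1@6 c2@8, authorship ..........
After op 3 (move_left): buffer="fczhqlxqcv" (len 10), cursors c3@0 c1@5 c2@7, authorship ..........
After op 4 (insert('q')): buffer="qfczhqqlxqqcv" (len 13), cursors c3@1 c1@7 c2@10, authorship 3.....1..2...
Authorship (.=original, N=cursor N): 3 . . . . . 1 . . 2 . . .
Index 9: author = 2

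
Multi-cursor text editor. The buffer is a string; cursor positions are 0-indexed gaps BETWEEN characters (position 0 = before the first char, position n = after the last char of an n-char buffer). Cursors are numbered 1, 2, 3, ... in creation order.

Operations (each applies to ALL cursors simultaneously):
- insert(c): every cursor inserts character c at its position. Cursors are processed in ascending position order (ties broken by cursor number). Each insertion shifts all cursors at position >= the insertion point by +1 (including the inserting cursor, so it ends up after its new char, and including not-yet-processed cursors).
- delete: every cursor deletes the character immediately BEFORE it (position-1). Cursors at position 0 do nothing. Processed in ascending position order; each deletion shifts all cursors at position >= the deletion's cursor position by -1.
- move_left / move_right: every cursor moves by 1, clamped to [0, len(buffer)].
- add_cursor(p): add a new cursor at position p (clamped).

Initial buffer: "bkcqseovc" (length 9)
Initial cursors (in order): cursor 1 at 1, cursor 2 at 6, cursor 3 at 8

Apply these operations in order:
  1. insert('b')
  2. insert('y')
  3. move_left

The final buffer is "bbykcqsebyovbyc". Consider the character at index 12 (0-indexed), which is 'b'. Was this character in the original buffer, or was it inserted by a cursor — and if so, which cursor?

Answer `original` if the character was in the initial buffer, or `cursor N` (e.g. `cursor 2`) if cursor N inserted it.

After op 1 (insert('b')): buffer="bbkcqsebovbc" (len 12), cursors c1@2 c2@8 c3@11, authorship .1.....2..3.
After op 2 (insert('y')): buffer="bbykcqsebyovbyc" (len 15), cursors c1@3 c2@10 c3@14, authorship .11.....22..33.
After op 3 (move_left): buffer="bbykcqsebyovbyc" (len 15), cursors c1@2 c2@9 c3@13, authorship .11.....22..33.
Authorship (.=original, N=cursor N): . 1 1 . . . . . 2 2 . . 3 3 .
Index 12: author = 3

Answer: cursor 3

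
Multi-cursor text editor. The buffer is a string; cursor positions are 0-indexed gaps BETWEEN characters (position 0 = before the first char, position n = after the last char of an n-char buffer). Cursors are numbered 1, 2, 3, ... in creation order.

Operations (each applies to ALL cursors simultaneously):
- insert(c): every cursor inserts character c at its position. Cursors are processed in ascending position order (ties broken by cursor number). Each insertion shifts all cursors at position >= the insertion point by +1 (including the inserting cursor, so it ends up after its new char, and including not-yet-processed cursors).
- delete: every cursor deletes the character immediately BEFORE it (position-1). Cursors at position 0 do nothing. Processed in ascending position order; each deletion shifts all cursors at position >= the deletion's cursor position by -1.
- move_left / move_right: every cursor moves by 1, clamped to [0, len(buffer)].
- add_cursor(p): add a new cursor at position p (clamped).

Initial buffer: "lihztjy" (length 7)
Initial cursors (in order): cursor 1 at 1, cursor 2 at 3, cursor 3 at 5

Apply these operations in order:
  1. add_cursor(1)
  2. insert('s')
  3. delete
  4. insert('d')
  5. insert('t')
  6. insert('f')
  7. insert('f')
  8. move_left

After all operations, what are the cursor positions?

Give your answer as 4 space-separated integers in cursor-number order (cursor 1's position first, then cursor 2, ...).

After op 1 (add_cursor(1)): buffer="lihztjy" (len 7), cursors c1@1 c4@1 c2@3 c3@5, authorship .......
After op 2 (insert('s')): buffer="lssihsztsjy" (len 11), cursors c1@3 c4@3 c2@6 c3@9, authorship .14..2..3..
After op 3 (delete): buffer="lihztjy" (len 7), cursors c1@1 c4@1 c2@3 c3@5, authorship .......
After op 4 (insert('d')): buffer="lddihdztdjy" (len 11), cursors c1@3 c4@3 c2@6 c3@9, authorship .14..2..3..
After op 5 (insert('t')): buffer="lddttihdtztdtjy" (len 15), cursors c1@5 c4@5 c2@9 c3@13, authorship .1414..22..33..
After op 6 (insert('f')): buffer="lddttffihdtfztdtfjy" (len 19), cursors c1@7 c4@7 c2@12 c3@17, authorship .141414..222..333..
After op 7 (insert('f')): buffer="lddttffffihdtffztdtffjy" (len 23), cursors c1@9 c4@9 c2@15 c3@21, authorship .14141414..2222..3333..
After op 8 (move_left): buffer="lddttffffihdtffztdtffjy" (len 23), cursors c1@8 c4@8 c2@14 c3@20, authorship .14141414..2222..3333..

Answer: 8 14 20 8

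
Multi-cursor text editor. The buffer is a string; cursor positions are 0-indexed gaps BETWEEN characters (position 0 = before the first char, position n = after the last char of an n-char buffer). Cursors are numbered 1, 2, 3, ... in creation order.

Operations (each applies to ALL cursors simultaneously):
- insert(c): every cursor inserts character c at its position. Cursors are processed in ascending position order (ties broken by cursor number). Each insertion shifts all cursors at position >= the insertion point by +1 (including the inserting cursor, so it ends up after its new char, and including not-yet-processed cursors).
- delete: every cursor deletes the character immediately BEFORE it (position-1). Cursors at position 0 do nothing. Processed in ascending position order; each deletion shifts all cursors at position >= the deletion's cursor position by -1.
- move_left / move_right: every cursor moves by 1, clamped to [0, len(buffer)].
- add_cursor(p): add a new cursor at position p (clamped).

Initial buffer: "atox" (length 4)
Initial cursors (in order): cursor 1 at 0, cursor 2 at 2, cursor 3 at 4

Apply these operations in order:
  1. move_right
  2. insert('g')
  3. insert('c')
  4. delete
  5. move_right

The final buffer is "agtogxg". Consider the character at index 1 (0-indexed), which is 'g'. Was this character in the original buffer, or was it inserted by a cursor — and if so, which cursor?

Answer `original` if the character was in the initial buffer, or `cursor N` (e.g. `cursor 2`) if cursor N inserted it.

After op 1 (move_right): buffer="atox" (len 4), cursors c1@1 c2@3 c3@4, authorship ....
After op 2 (insert('g')): buffer="agtogxg" (len 7), cursors c1@2 c2@5 c3@7, authorship .1..2.3
After op 3 (insert('c')): buffer="agctogcxgc" (len 10), cursors c1@3 c2@7 c3@10, authorship .11..22.33
After op 4 (delete): buffer="agtogxg" (len 7), cursors c1@2 c2@5 c3@7, authorship .1..2.3
After op 5 (move_right): buffer="agtogxg" (len 7), cursors c1@3 c2@6 c3@7, authorship .1..2.3
Authorship (.=original, N=cursor N): . 1 . . 2 . 3
Index 1: author = 1

Answer: cursor 1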